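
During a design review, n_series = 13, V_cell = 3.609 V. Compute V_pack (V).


V_pack = n * V_cell = 13 * 3.609 = 46.917 V

46.917 V


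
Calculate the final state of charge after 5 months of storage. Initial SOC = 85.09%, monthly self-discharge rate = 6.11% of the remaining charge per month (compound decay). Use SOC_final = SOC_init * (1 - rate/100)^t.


Monthly retention factor = 1 - 6.11/100 = 0.9389
Over 5 months: factor^5 = 0.72962
SOC_final = 85.09 * 0.72962 = 62.08%

62.08%


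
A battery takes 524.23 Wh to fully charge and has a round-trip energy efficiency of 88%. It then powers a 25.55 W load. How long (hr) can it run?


Step 1: E_discharge = eta/100 * E_charge = 88/100 * 524.23 = 461.32 Wh
Step 2: t = E_discharge / P = 461.32 / 25.55 = 18.06 hr

18.06 hr


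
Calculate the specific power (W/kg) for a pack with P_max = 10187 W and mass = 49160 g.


Convert: m = 49160 g = 49.16 kg
Specific power = 10187 W / 49.16 kg = 207.2 W/kg

207.2 W/kg


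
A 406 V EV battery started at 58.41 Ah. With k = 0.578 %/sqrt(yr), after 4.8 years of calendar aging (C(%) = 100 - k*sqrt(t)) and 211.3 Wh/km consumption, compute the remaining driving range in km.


Step 1: capacity retention = 100 - 0.578 * sqrt(4.8) = 100 - 0.578 * 2.1909 = 98.734%
Step 2: C_now = 58.41 * 98.734/100 = 57.671 Ah
Step 3: E_pack = V * C_now = 406 * 57.671 = 23414 Wh
Step 4: range = E_pack / consumption = 23414 / 211.3 = 110.8 km

110.8 km


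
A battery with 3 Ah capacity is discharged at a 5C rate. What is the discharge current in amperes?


At 5C: I = 5 * 3 Ah = 15 A

15 A


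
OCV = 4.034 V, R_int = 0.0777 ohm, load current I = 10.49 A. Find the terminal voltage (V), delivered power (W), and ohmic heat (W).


Step 1: V_terminal = OCV - I*R = 4.034 - 10.49 * 0.0777 = 3.2189 V
Step 2: P_out = V_terminal * I = 3.2189 * 10.49 = 33.77 W
Step 3: Q = I^2 * R = 10.49^2 * 0.0777 = 8.550 W

V=3.2189 V, P=33.77 W, Q=8.550 W


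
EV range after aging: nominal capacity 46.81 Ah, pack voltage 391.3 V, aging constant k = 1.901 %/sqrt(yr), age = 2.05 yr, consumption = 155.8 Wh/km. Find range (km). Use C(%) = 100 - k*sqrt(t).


Step 1: capacity retention = 100 - 1.901 * sqrt(2.05) = 100 - 1.901 * 1.4318 = 97.278%
Step 2: C_now = 46.81 * 97.278/100 = 45.536 Ah
Step 3: E_pack = V * C_now = 391.3 * 45.536 = 17818 Wh
Step 4: range = E_pack / consumption = 17818 / 155.8 = 114.4 km

114.4 km


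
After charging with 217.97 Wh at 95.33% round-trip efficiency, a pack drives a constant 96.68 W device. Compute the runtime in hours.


Step 1: E_discharge = eta/100 * E_charge = 95.33/100 * 217.97 = 207.79 Wh
Step 2: t = E_discharge / P = 207.79 / 96.68 = 2.149 hr

2.149 hr


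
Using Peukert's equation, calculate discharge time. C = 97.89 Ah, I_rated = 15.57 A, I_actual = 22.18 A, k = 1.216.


Step 1: t_rated = C / I_rated = 97.89 / 15.57 = 6.2871 hr
Step 2: ratio = 15.57 / 22.18 = 0.70198
Step 3: ratio^k = 0.70198^1.216 = 0.65033
Step 4: t = t_rated * ratio^k = 6.2871 * 0.65033 = 4.089 hr

4.089 hr


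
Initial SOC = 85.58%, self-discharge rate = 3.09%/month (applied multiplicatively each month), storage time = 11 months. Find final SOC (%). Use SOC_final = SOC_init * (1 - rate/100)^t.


Monthly retention factor = 1 - 3.09/100 = 0.9691
Over 11 months: factor^11 = 0.70803
SOC_final = 85.58 * 0.70803 = 60.59%

60.59%


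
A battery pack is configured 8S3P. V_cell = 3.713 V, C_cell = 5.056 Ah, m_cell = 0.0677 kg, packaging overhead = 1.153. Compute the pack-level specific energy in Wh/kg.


Step 1: V_pack = 8 * 3.713 = 29.704 V
Step 2: C_pack = 3 * 5.056 = 15.168 Ah
Step 3: E_pack = V_pack * C_pack = 29.704 * 15.168 = 450.55 Wh
Step 4: m_pack = 8 * 3 * 0.0677 * 1.153 = 1.8734 kg
Step 5: ED = E_pack / m_pack = 450.55 / 1.8734 = 240.5 Wh/kg

240.5 Wh/kg


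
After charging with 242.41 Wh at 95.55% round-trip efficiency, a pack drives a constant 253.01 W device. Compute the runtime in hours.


Step 1: E_discharge = eta/100 * E_charge = 95.55/100 * 242.41 = 231.62 Wh
Step 2: t = E_discharge / P = 231.62 / 253.01 = 0.9155 hr

0.9155 hr


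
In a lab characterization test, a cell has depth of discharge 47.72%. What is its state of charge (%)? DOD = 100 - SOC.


SOC = 100 - DOD = 100 - 47.72 = 52.28%

52.28%


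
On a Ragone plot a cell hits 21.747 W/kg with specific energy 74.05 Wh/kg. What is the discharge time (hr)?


t = E / P = 74.05 / 21.747 = 3.405 hr

3.405 hr


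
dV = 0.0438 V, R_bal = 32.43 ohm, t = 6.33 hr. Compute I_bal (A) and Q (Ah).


I_bal = dV / R = 0.0438 / 32.43 = 0.0013506 A
Q = I_bal * t = 0.0013506 * 6.33 = 0.008549 Ah

I=0.0013506 A, Q=0.008549 Ah


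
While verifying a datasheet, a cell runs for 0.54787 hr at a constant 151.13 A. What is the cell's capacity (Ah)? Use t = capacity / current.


C = I * t = 151.13 * 0.54787 = 82.80 Ah

82.80 Ah


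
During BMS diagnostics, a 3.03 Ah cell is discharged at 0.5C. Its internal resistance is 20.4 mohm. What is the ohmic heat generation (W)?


Convert: R = 20.4 mohm = 0.0204 ohm
Step 1: I = C_rate * capacity = 0.5 * 3.03 = 1.515 A
Step 2: Q = I^2 * R = 1.515^2 * 0.0204 = 2.2952 * 0.0204 = 0.04682 W

0.04682 W


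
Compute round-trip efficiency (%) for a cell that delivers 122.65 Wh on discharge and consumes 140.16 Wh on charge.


eta_e = E_dis / E_chg * 100 = 122.65 / 140.16 * 100 = 87.51%

87.51%


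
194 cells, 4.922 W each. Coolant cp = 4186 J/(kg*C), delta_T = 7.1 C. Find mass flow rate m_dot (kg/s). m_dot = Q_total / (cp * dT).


Q_total = 194 * 4.922 = 954.87 W
m_dot = Q_total / (cp * dT) = 954.87 / (4186 * 7.1) = 0.03213 kg/s

0.03213 kg/s


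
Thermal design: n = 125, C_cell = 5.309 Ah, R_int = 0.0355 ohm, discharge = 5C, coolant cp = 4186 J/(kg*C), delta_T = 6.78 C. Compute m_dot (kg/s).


Step 1: I = 5 * 5.309 = 26.545 A
Step 2: Q_cell = I^2 * R = 26.545^2 * 0.0355 = 25.015 W
Step 3: Q_total = 125 * 25.015 = 3126.9 W
Step 4: m_dot = Q_total / (cp * dT) = 3126.9 / (4186 * 6.78) = 0.1102 kg/s

0.1102 kg/s


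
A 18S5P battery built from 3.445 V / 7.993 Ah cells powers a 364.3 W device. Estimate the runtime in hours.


Step 1: E_pack = Ns * V_cell * Np * C_cell = 18 * 3.445 * 5 * 7.993 = 2478.2 Wh
Step 2: t = E_pack / P = 2478.2 / 364.3 = 6.803 hr

6.803 hr


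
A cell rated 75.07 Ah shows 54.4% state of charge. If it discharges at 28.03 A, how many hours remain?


Step 1: remaining = SOC/100 * C_total = 54.4/100 * 75.07 = 40.838 Ah
Step 2: t = remaining / I = 40.838 / 28.03 = 1.457 hr

1.457 hr


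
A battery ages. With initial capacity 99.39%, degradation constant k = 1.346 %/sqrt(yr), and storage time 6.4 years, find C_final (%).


Step 1: sqrt(6.4 yr) = 2.5298
Step 2: drop = 1.346 * 2.5298 = 3.4051
Step 3: C_final = 99.39 - 3.4051 = 95.98%

95.98%


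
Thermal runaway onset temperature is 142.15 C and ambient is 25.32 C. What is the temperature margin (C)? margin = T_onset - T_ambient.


margin = T_onset - T_ambient = 142.15 - 25.32 = 116.83 C

116.83 C


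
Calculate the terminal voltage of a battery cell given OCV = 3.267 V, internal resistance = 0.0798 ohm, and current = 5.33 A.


IR drop = 5.33 * 0.0798 = 0.42533 V
V = 3.267 - 0.42533 = 2.842 V

2.842 V


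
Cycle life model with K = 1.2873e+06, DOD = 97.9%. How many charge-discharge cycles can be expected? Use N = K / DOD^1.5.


Step 1: DOD^1.5 = 97.9^1.5 = 968.67
Step 2: N = 1.2873e+06 / 968.67 = 1329 cycles

1329 cycles


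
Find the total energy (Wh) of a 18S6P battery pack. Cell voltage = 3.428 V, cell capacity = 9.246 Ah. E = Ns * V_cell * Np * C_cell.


E = Ns * Vcell * Np * Ccell = 18 * 3.428 * 6 * 9.246 = 3423 Wh

3423 Wh


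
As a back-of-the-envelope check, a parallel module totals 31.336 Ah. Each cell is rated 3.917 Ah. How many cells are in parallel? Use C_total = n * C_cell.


n = C_total / C_cell = 31.336 / 3.917 = 8

8


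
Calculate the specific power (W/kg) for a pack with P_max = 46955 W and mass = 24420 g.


Convert: m = 24420 g = 24.42 kg
SP = P / m = 46955 / 24.42 = 1923 W/kg

1923 W/kg


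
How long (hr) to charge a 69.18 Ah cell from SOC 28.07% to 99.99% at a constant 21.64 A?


delta_Ah = 69.18 * (99.99 - 28.07) / 100 = 49.754 Ah
t = delta_Ah / I = 49.754 / 21.64 = 2.299 hr

2.299 hr


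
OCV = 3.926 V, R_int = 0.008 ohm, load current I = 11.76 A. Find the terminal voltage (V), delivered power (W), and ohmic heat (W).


Step 1: V_terminal = OCV - I*R = 3.926 - 11.76 * 0.008 = 3.8319 V
Step 2: P_out = V_terminal * I = 3.8319 * 11.76 = 45.06 W
Step 3: Q = I^2 * R = 11.76^2 * 0.008 = 1.106 W

V=3.8319 V, P=45.06 W, Q=1.106 W


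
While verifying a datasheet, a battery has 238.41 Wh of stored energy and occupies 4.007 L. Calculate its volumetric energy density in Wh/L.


Volumetric ED = 238.41 Wh / 4.007 L = 59.50 Wh/L

59.50 Wh/L


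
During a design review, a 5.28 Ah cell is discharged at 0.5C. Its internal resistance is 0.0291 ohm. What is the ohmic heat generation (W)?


Step 1: I = C_rate * capacity = 0.5 * 5.28 = 2.64 A
Step 2: Q = I^2 * R = 2.64^2 * 0.0291 = 6.9696 * 0.0291 = 0.2028 W

0.2028 W


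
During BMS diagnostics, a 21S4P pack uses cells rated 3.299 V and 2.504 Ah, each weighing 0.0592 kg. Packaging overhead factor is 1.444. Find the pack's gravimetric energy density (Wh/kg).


Step 1: V_pack = 21 * 3.299 = 69.279 V
Step 2: C_pack = 4 * 2.504 = 10.016 Ah
Step 3: E_pack = V_pack * C_pack = 69.279 * 10.016 = 693.9 Wh
Step 4: m_pack = 21 * 4 * 0.0592 * 1.444 = 7.1807 kg
Step 5: ED = E_pack / m_pack = 693.9 / 7.1807 = 96.63 Wh/kg

96.63 Wh/kg


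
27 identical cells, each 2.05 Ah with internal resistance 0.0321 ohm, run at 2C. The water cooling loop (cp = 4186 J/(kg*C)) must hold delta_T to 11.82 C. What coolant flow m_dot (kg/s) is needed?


Step 1: I = 2 * 2.05 = 4.1 A
Step 2: Q_cell = I^2 * R = 4.1^2 * 0.0321 = 0.5396 W
Step 3: Q_total = 27 * 0.5396 = 14.569 W
Step 4: m_dot = Q_total / (cp * dT) = 14.569 / (4186 * 11.82) = 2.945e-04 kg/s

2.945e-04 kg/s


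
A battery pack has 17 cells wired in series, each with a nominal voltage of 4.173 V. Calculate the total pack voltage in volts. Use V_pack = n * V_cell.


With 17 cells in series at 4.173 V each, V_pack = 70.941 V

70.941 V


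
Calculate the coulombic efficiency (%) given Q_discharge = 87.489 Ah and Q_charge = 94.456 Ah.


Coulombic efficiency = 87.489/94.456 * 100% = 92.62%

92.62%


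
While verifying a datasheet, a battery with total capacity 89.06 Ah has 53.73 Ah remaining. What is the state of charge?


SOC% = 53.73 / 89.06 * 100 = 60.33%

60.33%


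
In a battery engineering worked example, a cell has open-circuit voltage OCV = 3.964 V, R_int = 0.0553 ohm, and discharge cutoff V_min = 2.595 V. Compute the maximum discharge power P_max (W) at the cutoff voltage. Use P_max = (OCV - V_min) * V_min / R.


dV = OCV - V_min = 1.369 V (so I_max = dV / R)
P_max = dV * V_min / R = 1.369 * 2.595 / 0.0553 = 64.24 W

64.24 W


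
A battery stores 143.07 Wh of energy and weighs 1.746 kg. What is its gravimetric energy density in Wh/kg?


ED = E / m = 143.07 / 1.746 = 81.94 Wh/kg

81.94 Wh/kg


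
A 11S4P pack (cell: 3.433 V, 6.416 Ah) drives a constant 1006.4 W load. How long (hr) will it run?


Step 1: E_pack = Ns * V_cell * Np * C_cell = 11 * 3.433 * 4 * 6.416 = 969.15 Wh
Step 2: t = E_pack / P = 969.15 / 1006.4 = 0.9630 hr

0.9630 hr


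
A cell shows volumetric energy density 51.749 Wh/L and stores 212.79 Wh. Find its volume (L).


V = E / ED = 212.79 / 51.749 = 4.112 L

4.112 L


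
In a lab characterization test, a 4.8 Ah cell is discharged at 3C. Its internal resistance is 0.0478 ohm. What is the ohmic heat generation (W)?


Step 1: I = C_rate * capacity = 3 * 4.8 = 14.4 A
Step 2: Q = I^2 * R = 14.4^2 * 0.0478 = 207.36 * 0.0478 = 9.912 W

9.912 W


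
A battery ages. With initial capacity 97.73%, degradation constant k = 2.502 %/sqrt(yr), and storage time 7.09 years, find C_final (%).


Step 1: sqrt(7.09 yr) = 2.6627
Step 2: drop = 2.502 * 2.6627 = 6.6621
Step 3: C_final = 97.73 - 6.6621 = 91.07%

91.07%


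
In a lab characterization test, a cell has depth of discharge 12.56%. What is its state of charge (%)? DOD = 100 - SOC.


SOC = 100 - DOD = 100 - 12.56 = 87.44%

87.44%


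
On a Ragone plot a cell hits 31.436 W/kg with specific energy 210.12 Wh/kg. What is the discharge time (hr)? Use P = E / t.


t = E / P = 210.12 / 31.436 = 6.684 hr

6.684 hr


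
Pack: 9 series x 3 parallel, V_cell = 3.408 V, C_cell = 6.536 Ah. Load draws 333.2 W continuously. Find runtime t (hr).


Step 1: E_pack = Ns * V_cell * Np * C_cell = 9 * 3.408 * 3 * 6.536 = 601.42 Wh
Step 2: t = E_pack / P = 601.42 / 333.2 = 1.805 hr

1.805 hr


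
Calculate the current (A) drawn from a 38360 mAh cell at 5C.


Convert: capacity = 38360 mAh = 38.36 Ah
At 5C: I = 5 * 38.36 Ah = 191.8 A

191.8 A


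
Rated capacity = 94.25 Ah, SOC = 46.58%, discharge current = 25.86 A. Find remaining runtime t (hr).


Step 1: remaining = SOC/100 * C_total = 46.58/100 * 94.25 = 43.902 Ah
Step 2: t = remaining / I = 43.902 / 25.86 = 1.698 hr

1.698 hr


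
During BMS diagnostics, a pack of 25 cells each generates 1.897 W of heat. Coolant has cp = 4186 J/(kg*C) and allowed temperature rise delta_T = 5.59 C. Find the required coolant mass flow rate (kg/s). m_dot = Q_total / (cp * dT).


Q_total = 25 * 1.897 = 47.425 W
m_dot = Q_total / (cp * dT) = 47.425 / (4186 * 5.59) = 0.002027 kg/s

0.002027 kg/s


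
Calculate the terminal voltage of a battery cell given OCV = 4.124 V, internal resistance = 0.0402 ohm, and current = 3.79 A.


V = OCV - I*R = 4.124 - 3.79 * 0.0402 = 3.972 V

3.972 V


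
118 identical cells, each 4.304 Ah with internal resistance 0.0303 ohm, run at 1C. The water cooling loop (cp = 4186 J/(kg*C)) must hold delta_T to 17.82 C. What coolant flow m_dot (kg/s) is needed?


Step 1: I = 1 * 4.304 = 4.304 A
Step 2: Q_cell = I^2 * R = 4.304^2 * 0.0303 = 0.56129 W
Step 3: Q_total = 118 * 0.56129 = 66.232 W
Step 4: m_dot = Q_total / (cp * dT) = 66.232 / (4186 * 17.82) = 8.879e-04 kg/s

8.879e-04 kg/s


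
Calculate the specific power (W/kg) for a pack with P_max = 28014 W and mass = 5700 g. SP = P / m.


Convert: m = 5700 g = 5.7 kg
Specific power = 28014 W / 5.7 kg = 4915 W/kg

4915 W/kg


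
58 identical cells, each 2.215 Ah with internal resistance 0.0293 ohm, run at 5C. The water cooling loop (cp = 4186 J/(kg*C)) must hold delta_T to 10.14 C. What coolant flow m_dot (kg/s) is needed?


Step 1: I = 5 * 2.215 = 11.075 A
Step 2: Q_cell = I^2 * R = 11.075^2 * 0.0293 = 3.5938 W
Step 3: Q_total = 58 * 3.5938 = 208.44 W
Step 4: m_dot = Q_total / (cp * dT) = 208.44 / (4186 * 10.14) = 0.004911 kg/s

0.004911 kg/s


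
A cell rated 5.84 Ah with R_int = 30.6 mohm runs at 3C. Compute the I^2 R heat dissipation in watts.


Convert: R = 30.6 mohm = 0.0306 ohm
Step 1: I = C_rate * capacity = 3 * 5.84 = 17.52 A
Step 2: Q = I^2 * R = 17.52^2 * 0.0306 = 306.95 * 0.0306 = 9.393 W

9.393 W


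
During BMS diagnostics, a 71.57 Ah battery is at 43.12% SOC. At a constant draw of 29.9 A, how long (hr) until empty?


Step 1: remaining = SOC/100 * C_total = 43.12/100 * 71.57 = 30.861 Ah
Step 2: t = remaining / I = 30.861 / 29.9 = 1.032 hr

1.032 hr


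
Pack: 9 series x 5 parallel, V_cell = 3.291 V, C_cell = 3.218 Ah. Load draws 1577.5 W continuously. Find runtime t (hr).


Step 1: E_pack = Ns * V_cell * Np * C_cell = 9 * 3.291 * 5 * 3.218 = 476.57 Wh
Step 2: t = E_pack / P = 476.57 / 1577.5 = 0.3021 hr

0.3021 hr


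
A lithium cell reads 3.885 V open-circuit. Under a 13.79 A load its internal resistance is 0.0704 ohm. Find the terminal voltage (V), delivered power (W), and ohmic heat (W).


Step 1: V_terminal = OCV - I*R = 3.885 - 13.79 * 0.0704 = 2.9142 V
Step 2: P_out = V_terminal * I = 2.9142 * 13.79 = 40.19 W
Step 3: Q = I^2 * R = 13.79^2 * 0.0704 = 13.39 W

V=2.9142 V, P=40.19 W, Q=13.39 W


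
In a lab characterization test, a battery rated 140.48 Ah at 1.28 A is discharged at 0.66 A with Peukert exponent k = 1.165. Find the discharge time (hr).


t_rated = C / I_rated = 140.48 / 1.28 = 109.75 hr
(I_rated/I)^k = (1.9394)^1.165 = 2.1634
t = t_rated * (I_rated/I)^k = 109.75 * 2.1634 = 237.4 hr

237.4 hr


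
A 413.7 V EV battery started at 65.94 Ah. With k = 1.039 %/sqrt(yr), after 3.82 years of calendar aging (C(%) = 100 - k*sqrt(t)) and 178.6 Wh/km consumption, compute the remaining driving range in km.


Step 1: capacity retention = 100 - 1.039 * sqrt(3.82) = 100 - 1.039 * 1.9545 = 97.969%
Step 2: C_now = 65.94 * 97.969/100 = 64.601 Ah
Step 3: E_pack = V * C_now = 413.7 * 64.601 = 26725 Wh
Step 4: range = E_pack / consumption = 26725 / 178.6 = 149.6 km

149.6 km


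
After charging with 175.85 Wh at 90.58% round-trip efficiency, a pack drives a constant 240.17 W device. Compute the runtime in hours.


Step 1: E_discharge = eta/100 * E_charge = 90.58/100 * 175.85 = 159.28 Wh
Step 2: t = E_discharge / P = 159.28 / 240.17 = 0.6632 hr

0.6632 hr


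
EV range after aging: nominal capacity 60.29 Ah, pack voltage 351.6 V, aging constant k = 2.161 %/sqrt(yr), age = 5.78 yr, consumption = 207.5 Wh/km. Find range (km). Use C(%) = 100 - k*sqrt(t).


Step 1: capacity retention = 100 - 2.161 * sqrt(5.78) = 100 - 2.161 * 2.4042 = 94.805%
Step 2: C_now = 60.29 * 94.805/100 = 57.158 Ah
Step 3: E_pack = V * C_now = 351.6 * 57.158 = 20097 Wh
Step 4: range = E_pack / consumption = 20097 / 207.5 = 96.85 km

96.85 km


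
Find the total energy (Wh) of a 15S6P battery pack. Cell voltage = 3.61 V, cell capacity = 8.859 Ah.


V_pack = 15 * 3.61 = 54.15 V
C_pack = 6 * 8.859 = 53.154 Ah
E = V_pack * C_pack = 54.15 * 53.154 = 2878 Wh

2878 Wh


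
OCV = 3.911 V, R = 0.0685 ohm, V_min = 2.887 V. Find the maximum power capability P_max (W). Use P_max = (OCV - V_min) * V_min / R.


P_max = (OCV - V_min) * V_min / R = (3.911 - 2.887) * 2.887 / 0.0685 = 1.024 * 2.887 / 0.0685 = 43.16 W

43.16 W


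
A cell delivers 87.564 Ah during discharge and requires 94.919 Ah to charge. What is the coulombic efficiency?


eta_c = Q_dis / Q_chg * 100 = 87.564 / 94.919 * 100 = 92.25%

92.25%


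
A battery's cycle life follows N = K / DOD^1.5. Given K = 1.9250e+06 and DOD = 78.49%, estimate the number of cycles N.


DOD^1.5 = 695.38
N = K / DOD^1.5 = 1.9250e+06 / 695.38 = 2768

2768 cycles


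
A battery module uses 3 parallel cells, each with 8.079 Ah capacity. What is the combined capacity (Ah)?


Parallel capacities add: 3 * 8.079 Ah = 24.237 Ah

24.237 Ah


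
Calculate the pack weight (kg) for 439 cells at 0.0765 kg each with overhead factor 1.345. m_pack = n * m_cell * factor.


Cell mass sum = 439 * 0.0765 = 33.584 kg
With overhead 1.345: m_pack = 33.584 * 1.345 = 45.17 kg

45.17 kg


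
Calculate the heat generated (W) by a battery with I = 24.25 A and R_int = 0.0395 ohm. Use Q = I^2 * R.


Q = I^2 * R = 24.25^2 * 0.0395 = 23.23 W

23.23 W


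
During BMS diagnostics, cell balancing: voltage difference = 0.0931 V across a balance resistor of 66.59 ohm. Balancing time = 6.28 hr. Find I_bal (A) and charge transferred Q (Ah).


I_bal = dV / R = 0.0931 / 66.59 = 0.0013981 A
Q = I_bal * t = 0.0013981 * 6.28 = 0.008780 Ah

I=0.0013981 A, Q=0.008780 Ah


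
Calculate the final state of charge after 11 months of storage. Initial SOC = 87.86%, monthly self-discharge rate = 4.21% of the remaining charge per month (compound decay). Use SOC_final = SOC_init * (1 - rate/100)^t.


decay = (1 - 4.21/100)^11 = 0.62305
SOC_final = 87.86 * 0.62305 = 54.74%

54.74%


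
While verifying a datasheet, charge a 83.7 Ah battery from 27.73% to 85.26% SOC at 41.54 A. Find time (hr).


Step 1: dSOC = 85.26% - 27.73% = 57.53%
Step 2: delta_Ah = 83.7 * 57.53 / 100 = 48.153 Ah
Step 3: t = 48.153 / 41.54 = 1.159 hr

1.159 hr


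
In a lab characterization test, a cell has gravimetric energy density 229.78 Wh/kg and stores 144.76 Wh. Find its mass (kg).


m = E / ED = 144.76 / 229.78 = 0.6300 kg

0.6300 kg


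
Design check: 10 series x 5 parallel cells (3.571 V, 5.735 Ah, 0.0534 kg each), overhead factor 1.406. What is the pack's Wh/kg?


Step 1: V_pack = 10 * 3.571 = 35.71 V
Step 2: C_pack = 5 * 5.735 = 28.675 Ah
Step 3: E_pack = V_pack * C_pack = 35.71 * 28.675 = 1024 Wh
Step 4: m_pack = 10 * 5 * 0.0534 * 1.406 = 3.754 kg
Step 5: ED = E_pack / m_pack = 1024 / 3.754 = 272.8 Wh/kg

272.8 Wh/kg


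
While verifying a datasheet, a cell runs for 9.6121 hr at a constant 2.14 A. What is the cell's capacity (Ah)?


C = I * t = 2.14 * 9.6121 = 20.57 Ah

20.57 Ah


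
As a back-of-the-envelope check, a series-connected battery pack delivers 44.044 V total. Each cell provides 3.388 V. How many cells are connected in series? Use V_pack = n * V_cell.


n = V_pack / V_cell = 44.044 / 3.388 = 13

13


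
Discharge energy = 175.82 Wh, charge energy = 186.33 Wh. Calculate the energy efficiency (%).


eta_e = E_dis / E_chg * 100 = 175.82 / 186.33 * 100 = 94.36%

94.36%


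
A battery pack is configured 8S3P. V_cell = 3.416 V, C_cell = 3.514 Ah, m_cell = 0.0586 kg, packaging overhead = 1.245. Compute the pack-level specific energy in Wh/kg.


Step 1: V_pack = 8 * 3.416 = 27.328 V
Step 2: C_pack = 3 * 3.514 = 10.542 Ah
Step 3: E_pack = V_pack * C_pack = 27.328 * 10.542 = 288.09 Wh
Step 4: m_pack = 8 * 3 * 0.0586 * 1.245 = 1.751 kg
Step 5: ED = E_pack / m_pack = 288.09 / 1.751 = 164.5 Wh/kg

164.5 Wh/kg


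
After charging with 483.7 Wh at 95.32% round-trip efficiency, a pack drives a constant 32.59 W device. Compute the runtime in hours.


Step 1: E_discharge = eta/100 * E_charge = 95.32/100 * 483.7 = 461.06 Wh
Step 2: t = E_discharge / P = 461.06 / 32.59 = 14.15 hr

14.15 hr


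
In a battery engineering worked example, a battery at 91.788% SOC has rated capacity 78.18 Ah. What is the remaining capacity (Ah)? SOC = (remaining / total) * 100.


remaining = SOC / 100 * total = 91.788 / 100 * 78.18 = 71.76 Ah

71.76 Ah


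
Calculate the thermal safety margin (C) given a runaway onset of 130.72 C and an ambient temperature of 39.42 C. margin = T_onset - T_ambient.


Safety margin = 130.72 C - 39.42 C = 91.3 C

91.3 C


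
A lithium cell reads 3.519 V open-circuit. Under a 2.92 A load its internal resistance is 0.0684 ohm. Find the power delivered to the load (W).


Step 1: V_terminal = OCV - I*R = 3.519 - 2.92 * 0.0684 = 3.3193 V
Step 2: P_out = V_terminal * I = 3.3193 * 2.92 = 9.692 W

9.692 W


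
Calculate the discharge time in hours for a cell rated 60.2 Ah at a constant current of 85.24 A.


t = capacity / current = 60.2 / 85.24 = 0.7062 hr

0.7062 hr


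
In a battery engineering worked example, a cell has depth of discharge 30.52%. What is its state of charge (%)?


SOC = 100 - DOD = 100 - 30.52 = 69.48%

69.48%


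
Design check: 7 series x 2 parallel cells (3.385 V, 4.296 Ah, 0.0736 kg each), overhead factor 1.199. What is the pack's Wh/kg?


Step 1: V_pack = 7 * 3.385 = 23.695 V
Step 2: C_pack = 2 * 4.296 = 8.592 Ah
Step 3: E_pack = V_pack * C_pack = 23.695 * 8.592 = 203.59 Wh
Step 4: m_pack = 7 * 2 * 0.0736 * 1.199 = 1.2354 kg
Step 5: ED = E_pack / m_pack = 203.59 / 1.2354 = 164.8 Wh/kg

164.8 Wh/kg


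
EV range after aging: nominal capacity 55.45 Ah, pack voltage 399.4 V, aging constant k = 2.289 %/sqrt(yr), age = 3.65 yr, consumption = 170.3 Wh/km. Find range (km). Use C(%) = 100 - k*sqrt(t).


Step 1: capacity retention = 100 - 2.289 * sqrt(3.65) = 100 - 2.289 * 1.9105 = 95.627%
Step 2: C_now = 55.45 * 95.627/100 = 53.025 Ah
Step 3: E_pack = V * C_now = 399.4 * 53.025 = 21178 Wh
Step 4: range = E_pack / consumption = 21178 / 170.3 = 124.4 km

124.4 km


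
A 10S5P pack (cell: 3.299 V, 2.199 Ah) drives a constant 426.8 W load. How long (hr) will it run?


Step 1: E_pack = Ns * V_cell * Np * C_cell = 10 * 3.299 * 5 * 2.199 = 362.73 Wh
Step 2: t = E_pack / P = 362.73 / 426.8 = 0.8499 hr

0.8499 hr


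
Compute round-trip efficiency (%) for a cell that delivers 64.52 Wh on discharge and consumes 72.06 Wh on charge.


Round-trip efficiency = 64.52/72.06 * 100% = 89.54%

89.54%


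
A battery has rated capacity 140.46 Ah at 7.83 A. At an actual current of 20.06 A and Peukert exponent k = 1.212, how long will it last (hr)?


Step 1: t_rated = C / I_rated = 140.46 / 7.83 = 17.939 hr
Step 2: ratio = 7.83 / 20.06 = 0.39033
Step 3: ratio^k = 0.39033^1.212 = 0.31975
Step 4: t = t_rated * ratio^k = 17.939 * 0.31975 = 5.736 hr

5.736 hr


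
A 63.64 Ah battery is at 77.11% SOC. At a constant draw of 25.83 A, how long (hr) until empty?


Step 1: remaining = SOC/100 * C_total = 77.11/100 * 63.64 = 49.073 Ah
Step 2: t = remaining / I = 49.073 / 25.83 = 1.900 hr

1.900 hr


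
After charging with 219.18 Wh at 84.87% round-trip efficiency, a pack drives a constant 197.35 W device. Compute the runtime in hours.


Step 1: E_discharge = eta/100 * E_charge = 84.87/100 * 219.18 = 186.02 Wh
Step 2: t = E_discharge / P = 186.02 / 197.35 = 0.9426 hr

0.9426 hr


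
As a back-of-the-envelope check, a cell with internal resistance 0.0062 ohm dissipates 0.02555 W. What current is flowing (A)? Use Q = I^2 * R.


I = sqrt(Q / R) = sqrt(0.02555 / 0.0062) = sqrt(4.121) = 2.030 A

2.030 A


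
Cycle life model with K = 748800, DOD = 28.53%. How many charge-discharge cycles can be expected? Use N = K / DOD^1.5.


DOD^1.5 = 152.39
N = K / DOD^1.5 = 748800 / 152.39 = 4914

4914 cycles


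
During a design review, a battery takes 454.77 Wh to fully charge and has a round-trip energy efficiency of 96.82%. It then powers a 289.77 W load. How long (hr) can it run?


Step 1: E_discharge = eta/100 * E_charge = 96.82/100 * 454.77 = 440.31 Wh
Step 2: t = E_discharge / P = 440.31 / 289.77 = 1.520 hr

1.520 hr


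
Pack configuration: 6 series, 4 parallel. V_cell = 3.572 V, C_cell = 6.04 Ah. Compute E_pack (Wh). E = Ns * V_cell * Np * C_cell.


V_pack = 6 * 3.572 = 21.432 V
C_pack = 4 * 6.04 = 24.16 Ah
E = V_pack * C_pack = 21.432 * 24.16 = 517.8 Wh

517.8 Wh


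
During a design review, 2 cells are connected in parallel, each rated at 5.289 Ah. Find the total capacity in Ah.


Parallel capacities add: 2 * 5.289 Ah = 10.578 Ah

10.578 Ah


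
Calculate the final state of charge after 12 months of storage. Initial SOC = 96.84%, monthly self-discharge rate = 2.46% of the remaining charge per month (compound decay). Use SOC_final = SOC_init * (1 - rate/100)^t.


decay = (1 - 2.46/100)^12 = 0.74164
SOC_final = 96.84 * 0.74164 = 71.82%

71.82%


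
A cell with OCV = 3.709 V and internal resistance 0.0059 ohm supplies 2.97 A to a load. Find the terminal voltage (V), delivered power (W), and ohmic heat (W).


Step 1: V_terminal = OCV - I*R = 3.709 - 2.97 * 0.0059 = 3.6915 V
Step 2: P_out = V_terminal * I = 3.6915 * 2.97 = 10.96 W
Step 3: Q = I^2 * R = 2.97^2 * 0.0059 = 0.05204 W

V=3.6915 V, P=10.96 W, Q=0.05204 W


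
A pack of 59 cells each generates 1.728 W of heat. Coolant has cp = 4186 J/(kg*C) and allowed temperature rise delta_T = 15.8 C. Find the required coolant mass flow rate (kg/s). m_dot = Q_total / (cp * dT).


Q_total = 59 * 1.728 = 101.95 W
m_dot = Q_total / (cp * dT) = 101.95 / (4186 * 15.8) = 0.001541 kg/s

0.001541 kg/s


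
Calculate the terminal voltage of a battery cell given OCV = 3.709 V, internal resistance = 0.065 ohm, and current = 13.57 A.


IR drop = 13.57 * 0.065 = 0.88205 V
V = 3.709 - 0.88205 = 2.827 V

2.827 V


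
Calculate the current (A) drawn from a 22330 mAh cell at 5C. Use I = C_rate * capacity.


Convert: capacity = 22330 mAh = 22.33 Ah
I = C_rate * capacity = 5 * 22.33 = 111.65 A

111.65 A


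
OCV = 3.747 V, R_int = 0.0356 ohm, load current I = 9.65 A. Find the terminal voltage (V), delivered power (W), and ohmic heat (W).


Step 1: V_terminal = OCV - I*R = 3.747 - 9.65 * 0.0356 = 3.4035 V
Step 2: P_out = V_terminal * I = 3.4035 * 9.65 = 32.84 W
Step 3: Q = I^2 * R = 9.65^2 * 0.0356 = 3.315 W

V=3.4035 V, P=32.84 W, Q=3.315 W


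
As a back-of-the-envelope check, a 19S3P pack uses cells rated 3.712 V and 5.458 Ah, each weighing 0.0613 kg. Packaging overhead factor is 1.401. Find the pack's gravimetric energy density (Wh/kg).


Step 1: V_pack = 19 * 3.712 = 70.528 V
Step 2: C_pack = 3 * 5.458 = 16.374 Ah
Step 3: E_pack = V_pack * C_pack = 70.528 * 16.374 = 1154.8 Wh
Step 4: m_pack = 19 * 3 * 0.0613 * 1.401 = 4.8952 kg
Step 5: ED = E_pack / m_pack = 1154.8 / 4.8952 = 235.9 Wh/kg

235.9 Wh/kg


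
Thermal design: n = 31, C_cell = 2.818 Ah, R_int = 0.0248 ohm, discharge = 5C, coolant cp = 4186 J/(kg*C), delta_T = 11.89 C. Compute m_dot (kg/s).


Step 1: I = 5 * 2.818 = 14.09 A
Step 2: Q_cell = I^2 * R = 14.09^2 * 0.0248 = 4.9235 W
Step 3: Q_total = 31 * 4.9235 = 152.63 W
Step 4: m_dot = Q_total / (cp * dT) = 152.63 / (4186 * 11.89) = 0.003067 kg/s

0.003067 kg/s


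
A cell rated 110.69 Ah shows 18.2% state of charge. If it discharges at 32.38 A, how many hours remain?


Step 1: remaining = SOC/100 * C_total = 18.2/100 * 110.69 = 20.146 Ah
Step 2: t = remaining / I = 20.146 / 32.38 = 0.6222 hr

0.6222 hr


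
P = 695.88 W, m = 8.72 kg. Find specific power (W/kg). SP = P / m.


Specific power = 695.88 W / 8.72 kg = 79.80 W/kg

79.80 W/kg


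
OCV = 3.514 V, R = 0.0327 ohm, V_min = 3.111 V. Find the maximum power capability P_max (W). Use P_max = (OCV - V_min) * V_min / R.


dV = OCV - V_min = 0.403 V (so I_max = dV / R)
P_max = dV * V_min / R = 0.403 * 3.111 / 0.0327 = 38.34 W

38.34 W


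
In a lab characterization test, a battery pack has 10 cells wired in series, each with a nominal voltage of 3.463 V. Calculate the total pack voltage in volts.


Series voltages add: 10 * 3.463 V = 34.63 V

34.63 V


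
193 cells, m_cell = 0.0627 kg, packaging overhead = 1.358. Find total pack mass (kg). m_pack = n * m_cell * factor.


m_pack = n * m_cell * overhead = 193 * 0.0627 * 1.358 = 16.43 kg

16.43 kg


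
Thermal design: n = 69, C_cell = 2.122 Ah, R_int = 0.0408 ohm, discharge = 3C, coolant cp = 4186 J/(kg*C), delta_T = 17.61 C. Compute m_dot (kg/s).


Step 1: I = 3 * 2.122 = 6.366 A
Step 2: Q_cell = I^2 * R = 6.366^2 * 0.0408 = 1.6535 W
Step 3: Q_total = 69 * 1.6535 = 114.09 W
Step 4: m_dot = Q_total / (cp * dT) = 114.09 / (4186 * 17.61) = 0.001548 kg/s

0.001548 kg/s


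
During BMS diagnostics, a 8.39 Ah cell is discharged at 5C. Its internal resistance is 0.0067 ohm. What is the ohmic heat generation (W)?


Step 1: I = C_rate * capacity = 5 * 8.39 = 41.95 A
Step 2: Q = I^2 * R = 41.95^2 * 0.0067 = 1759.8 * 0.0067 = 11.79 W

11.79 W


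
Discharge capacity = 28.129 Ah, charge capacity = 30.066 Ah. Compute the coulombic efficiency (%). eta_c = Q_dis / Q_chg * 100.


Coulombic efficiency = 28.129/30.066 * 100% = 93.56%

93.56%


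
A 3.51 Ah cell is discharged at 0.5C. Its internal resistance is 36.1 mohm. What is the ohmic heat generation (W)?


Convert: R = 36.1 mohm = 0.0361 ohm
Step 1: I = C_rate * capacity = 0.5 * 3.51 = 1.755 A
Step 2: Q = I^2 * R = 1.755^2 * 0.0361 = 3.08 * 0.0361 = 0.1112 W

0.1112 W


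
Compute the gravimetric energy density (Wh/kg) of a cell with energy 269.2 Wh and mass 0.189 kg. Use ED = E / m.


Specific energy = 269.2 Wh / 0.189 kg = 1424 Wh/kg

1424 Wh/kg


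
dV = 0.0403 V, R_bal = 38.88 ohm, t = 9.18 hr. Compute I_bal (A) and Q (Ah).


First, Ohm's law: I_bal = 0.0403 V / 38.88 ohm = 0.0010365 A
Then Q = I * t = 0.0010365 A * 9.18 hr = 0.009515 Ah

I=0.0010365 A, Q=0.009515 Ah


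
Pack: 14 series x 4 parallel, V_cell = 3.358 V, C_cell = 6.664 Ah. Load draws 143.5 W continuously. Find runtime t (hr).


Step 1: E_pack = Ns * V_cell * Np * C_cell = 14 * 3.358 * 4 * 6.664 = 1253.2 Wh
Step 2: t = E_pack / P = 1253.2 / 143.5 = 8.733 hr

8.733 hr


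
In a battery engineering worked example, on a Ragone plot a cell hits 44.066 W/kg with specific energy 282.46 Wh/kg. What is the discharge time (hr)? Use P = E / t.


t = E / P = 282.46 / 44.066 = 6.410 hr

6.410 hr


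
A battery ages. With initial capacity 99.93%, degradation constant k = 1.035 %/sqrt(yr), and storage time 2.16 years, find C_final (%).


Step 1: sqrt(2.16 yr) = 1.4697
Step 2: drop = 1.035 * 1.4697 = 1.5211
Step 3: C_final = 99.93 - 1.5211 = 98.41%

98.41%


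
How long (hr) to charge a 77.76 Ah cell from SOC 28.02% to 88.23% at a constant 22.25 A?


delta_Ah = 77.76 * (88.23 - 28.02) / 100 = 46.819 Ah
t = delta_Ah / I = 46.819 / 22.25 = 2.104 hr

2.104 hr


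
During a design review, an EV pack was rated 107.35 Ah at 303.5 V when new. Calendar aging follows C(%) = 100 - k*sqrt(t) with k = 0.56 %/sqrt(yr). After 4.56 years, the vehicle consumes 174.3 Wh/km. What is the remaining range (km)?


Step 1: capacity retention = 100 - 0.56 * sqrt(4.56) = 100 - 0.56 * 2.1354 = 98.804%
Step 2: C_now = 107.35 * 98.804/100 = 106.07 Ah
Step 3: E_pack = V * C_now = 303.5 * 106.07 = 32192 Wh
Step 4: range = E_pack / consumption = 32192 / 174.3 = 184.7 km

184.7 km


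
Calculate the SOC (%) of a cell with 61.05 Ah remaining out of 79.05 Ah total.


SOC = (remaining / total) * 100 = (61.05 / 79.05) * 100 = 77.23%

77.23%


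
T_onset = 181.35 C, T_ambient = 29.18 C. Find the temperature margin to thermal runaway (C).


margin = T_onset - T_ambient = 181.35 - 29.18 = 152.17 C

152.17 C


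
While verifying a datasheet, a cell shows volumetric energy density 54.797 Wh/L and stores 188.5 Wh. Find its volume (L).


V = E / ED = 188.5 / 54.797 = 3.440 L

3.440 L


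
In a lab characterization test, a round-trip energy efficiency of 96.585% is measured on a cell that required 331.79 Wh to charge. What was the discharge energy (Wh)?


E_dis = eta/100 * E_chg = 96.585/100 * 331.79 = 320.5 Wh

320.5 Wh


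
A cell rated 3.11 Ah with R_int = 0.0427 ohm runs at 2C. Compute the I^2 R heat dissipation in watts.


Step 1: I = C_rate * capacity = 2 * 3.11 = 6.22 A
Step 2: Q = I^2 * R = 6.22^2 * 0.0427 = 38.688 * 0.0427 = 1.652 W

1.652 W


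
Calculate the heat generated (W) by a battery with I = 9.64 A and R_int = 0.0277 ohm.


I^2 = 92.93
Q = 92.93 * 0.0277 = 2.574 W

2.574 W


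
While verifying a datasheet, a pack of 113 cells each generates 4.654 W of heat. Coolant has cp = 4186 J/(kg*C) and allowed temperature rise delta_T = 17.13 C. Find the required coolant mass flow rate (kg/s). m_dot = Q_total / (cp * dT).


Step 1: Total heat Q = 113 * 4.654 W = 525.9 W
Step 2: denom = cp * dT = 4186 * 17.13 = 71706
Step 3: m_dot = 525.9 / 71706 = 0.007334 kg/s

0.007334 kg/s


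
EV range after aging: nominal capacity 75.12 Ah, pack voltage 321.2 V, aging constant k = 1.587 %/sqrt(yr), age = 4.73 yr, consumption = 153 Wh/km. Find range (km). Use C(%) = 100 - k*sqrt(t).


Step 1: capacity retention = 100 - 1.587 * sqrt(4.73) = 100 - 1.587 * 2.1749 = 96.548%
Step 2: C_now = 75.12 * 96.548/100 = 72.527 Ah
Step 3: E_pack = V * C_now = 321.2 * 72.527 = 23296 Wh
Step 4: range = E_pack / consumption = 23296 / 153 = 152.3 km

152.3 km


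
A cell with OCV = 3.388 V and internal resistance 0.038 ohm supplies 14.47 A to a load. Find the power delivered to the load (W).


Step 1: V_terminal = OCV - I*R = 3.388 - 14.47 * 0.038 = 2.8381 V
Step 2: P_out = V_terminal * I = 2.8381 * 14.47 = 41.07 W

41.07 W


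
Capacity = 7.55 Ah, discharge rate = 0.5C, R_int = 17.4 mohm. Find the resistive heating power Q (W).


Convert: R = 17.4 mohm = 0.0174 ohm
Step 1: I = C_rate * capacity = 0.5 * 7.55 = 3.775 A
Step 2: Q = I^2 * R = 3.775^2 * 0.0174 = 14.251 * 0.0174 = 0.2480 W

0.2480 W


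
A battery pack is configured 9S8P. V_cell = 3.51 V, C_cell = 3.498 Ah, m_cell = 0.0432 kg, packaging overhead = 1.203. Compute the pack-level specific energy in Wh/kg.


Step 1: V_pack = 9 * 3.51 = 31.59 V
Step 2: C_pack = 8 * 3.498 = 27.984 Ah
Step 3: E_pack = V_pack * C_pack = 31.59 * 27.984 = 884.01 Wh
Step 4: m_pack = 9 * 8 * 0.0432 * 1.203 = 3.7418 kg
Step 5: ED = E_pack / m_pack = 884.01 / 3.7418 = 236.3 Wh/kg

236.3 Wh/kg


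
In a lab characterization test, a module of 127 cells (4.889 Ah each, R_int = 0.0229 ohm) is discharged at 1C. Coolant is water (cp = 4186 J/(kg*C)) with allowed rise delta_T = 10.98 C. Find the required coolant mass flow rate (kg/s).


Step 1: I = 1 * 4.889 = 4.889 A
Step 2: Q_cell = I^2 * R = 4.889^2 * 0.0229 = 0.54736 W
Step 3: Q_total = 127 * 0.54736 = 69.515 W
Step 4: m_dot = Q_total / (cp * dT) = 69.515 / (4186 * 10.98) = 0.001512 kg/s

0.001512 kg/s


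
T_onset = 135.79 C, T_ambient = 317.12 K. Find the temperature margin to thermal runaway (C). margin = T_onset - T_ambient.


Convert: T_ambient = 317.12 K = 43.97 C
margin = 135.79 - 43.97 = 91.82 C

91.82 C


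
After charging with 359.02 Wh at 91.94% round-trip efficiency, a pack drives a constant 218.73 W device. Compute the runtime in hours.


Step 1: E_discharge = eta/100 * E_charge = 91.94/100 * 359.02 = 330.08 Wh
Step 2: t = E_discharge / P = 330.08 / 218.73 = 1.509 hr

1.509 hr


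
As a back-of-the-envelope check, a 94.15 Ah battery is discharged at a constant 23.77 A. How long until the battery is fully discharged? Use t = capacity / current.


Runtime = 94.15 Ah / 23.77 A = 3.961 hr

3.961 hr


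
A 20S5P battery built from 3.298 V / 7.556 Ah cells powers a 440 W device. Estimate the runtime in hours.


Step 1: E_pack = Ns * V_cell * Np * C_cell = 20 * 3.298 * 5 * 7.556 = 2492 Wh
Step 2: t = E_pack / P = 2492 / 440 = 5.664 hr

5.664 hr


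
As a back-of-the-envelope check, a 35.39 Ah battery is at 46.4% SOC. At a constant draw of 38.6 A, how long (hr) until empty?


Step 1: remaining = SOC/100 * C_total = 46.4/100 * 35.39 = 16.421 Ah
Step 2: t = remaining / I = 16.421 / 38.6 = 0.4254 hr

0.4254 hr


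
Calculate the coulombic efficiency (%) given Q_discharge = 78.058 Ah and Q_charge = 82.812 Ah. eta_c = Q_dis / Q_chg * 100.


eta_c = Q_dis / Q_chg * 100 = 78.058 / 82.812 * 100 = 94.26%

94.26%


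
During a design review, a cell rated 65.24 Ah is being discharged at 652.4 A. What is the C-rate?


C_rate = I / capacity = 652.4 / 65.24 = 10C

10C


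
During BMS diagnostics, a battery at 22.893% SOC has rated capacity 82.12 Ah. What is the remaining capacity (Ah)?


remaining = SOC / 100 * total = 22.893 / 100 * 82.12 = 18.80 Ah

18.80 Ah


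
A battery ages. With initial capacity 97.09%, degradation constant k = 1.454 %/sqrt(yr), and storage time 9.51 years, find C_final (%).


Step 1: sqrt(9.51 yr) = 3.0838
Step 2: drop = 1.454 * 3.0838 = 4.4838
Step 3: C_final = 97.09 - 4.4838 = 92.61%

92.61%


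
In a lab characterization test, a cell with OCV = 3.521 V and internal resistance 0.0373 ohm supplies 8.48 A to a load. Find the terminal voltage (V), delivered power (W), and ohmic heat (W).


Step 1: V_terminal = OCV - I*R = 3.521 - 8.48 * 0.0373 = 3.2047 V
Step 2: P_out = V_terminal * I = 3.2047 * 8.48 = 27.18 W
Step 3: Q = I^2 * R = 8.48^2 * 0.0373 = 2.682 W

V=3.2047 V, P=27.18 W, Q=2.682 W


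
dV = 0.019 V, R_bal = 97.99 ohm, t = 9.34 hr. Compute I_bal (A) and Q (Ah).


First, Ohm's law: I_bal = 0.019 V / 97.99 ohm = 1.9390e-04 A
Then Q = I * t = 1.9390e-04 A * 9.34 hr = 0.001811 Ah

I=1.9390e-04 A, Q=0.001811 Ah


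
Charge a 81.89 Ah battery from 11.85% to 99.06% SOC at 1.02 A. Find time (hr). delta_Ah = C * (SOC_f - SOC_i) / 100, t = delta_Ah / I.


delta_Ah = 81.89 * (99.06 - 11.85) / 100 = 71.416 Ah
t = delta_Ah / I = 71.416 / 1.02 = 70.02 hr

70.02 hr


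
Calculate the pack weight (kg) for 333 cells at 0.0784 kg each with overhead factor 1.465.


Cell mass sum = 333 * 0.0784 = 26.107 kg
With overhead 1.465: m_pack = 26.107 * 1.465 = 38.25 kg

38.25 kg


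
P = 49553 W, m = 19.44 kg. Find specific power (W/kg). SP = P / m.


Specific power = 49553 W / 19.44 kg = 2549 W/kg

2549 W/kg
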